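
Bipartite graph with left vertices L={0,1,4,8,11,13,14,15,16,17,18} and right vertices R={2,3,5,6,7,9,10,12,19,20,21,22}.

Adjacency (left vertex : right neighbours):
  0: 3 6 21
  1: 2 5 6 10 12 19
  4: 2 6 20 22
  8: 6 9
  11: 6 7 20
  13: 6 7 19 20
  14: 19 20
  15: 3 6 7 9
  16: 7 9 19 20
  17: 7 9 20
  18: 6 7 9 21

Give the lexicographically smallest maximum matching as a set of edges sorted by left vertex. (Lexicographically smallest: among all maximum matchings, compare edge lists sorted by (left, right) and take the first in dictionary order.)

Lex-smallest maximum matching: {(0,3), (1,2), (4,22), (8,6), (11,7), (13,19), (14,20), (15,9), (18,21)}

|M| = 9 (so the lex-smallest maximum matching has 9 edges)
process left vertices in ascending order; for each, take the smallest-labelled available neighbour that still permits 9 edges overall, or leave it unmatched if none does
lex-smallest matching: {0-3, 1-2, 4-22, 8-6, 11-7, 13-19, 14-20, 15-9, 18-21}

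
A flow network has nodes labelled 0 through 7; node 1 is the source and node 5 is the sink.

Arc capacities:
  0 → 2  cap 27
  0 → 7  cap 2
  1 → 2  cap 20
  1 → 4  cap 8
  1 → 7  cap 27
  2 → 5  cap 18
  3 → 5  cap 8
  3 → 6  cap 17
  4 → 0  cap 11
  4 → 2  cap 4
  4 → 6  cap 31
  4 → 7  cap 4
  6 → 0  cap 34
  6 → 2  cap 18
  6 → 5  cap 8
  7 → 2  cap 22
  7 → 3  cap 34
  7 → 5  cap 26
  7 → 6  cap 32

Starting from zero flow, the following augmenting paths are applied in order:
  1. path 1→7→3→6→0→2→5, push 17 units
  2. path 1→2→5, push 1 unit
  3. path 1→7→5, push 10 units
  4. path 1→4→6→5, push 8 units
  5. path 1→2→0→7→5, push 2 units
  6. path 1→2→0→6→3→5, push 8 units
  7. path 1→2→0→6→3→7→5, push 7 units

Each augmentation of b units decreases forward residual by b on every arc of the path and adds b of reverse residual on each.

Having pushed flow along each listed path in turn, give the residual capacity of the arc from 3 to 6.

after path 1 (1→7→3→6→0→2→5, push 17): res(3,6)=0
after path 2 (1→2→5, push 1): res(3,6)=0
after path 3 (1→7→5, push 10): res(3,6)=0
after path 4 (1→4→6→5, push 8): res(3,6)=0
after path 5 (1→2→0→7→5, push 2): res(3,6)=0
after path 6 (1→2→0→6→3→5, push 8): res(3,6)=8
after path 7 (1→2→0→6→3→7→5, push 7): res(3,6)=15

Residual capacity of (3,6): 15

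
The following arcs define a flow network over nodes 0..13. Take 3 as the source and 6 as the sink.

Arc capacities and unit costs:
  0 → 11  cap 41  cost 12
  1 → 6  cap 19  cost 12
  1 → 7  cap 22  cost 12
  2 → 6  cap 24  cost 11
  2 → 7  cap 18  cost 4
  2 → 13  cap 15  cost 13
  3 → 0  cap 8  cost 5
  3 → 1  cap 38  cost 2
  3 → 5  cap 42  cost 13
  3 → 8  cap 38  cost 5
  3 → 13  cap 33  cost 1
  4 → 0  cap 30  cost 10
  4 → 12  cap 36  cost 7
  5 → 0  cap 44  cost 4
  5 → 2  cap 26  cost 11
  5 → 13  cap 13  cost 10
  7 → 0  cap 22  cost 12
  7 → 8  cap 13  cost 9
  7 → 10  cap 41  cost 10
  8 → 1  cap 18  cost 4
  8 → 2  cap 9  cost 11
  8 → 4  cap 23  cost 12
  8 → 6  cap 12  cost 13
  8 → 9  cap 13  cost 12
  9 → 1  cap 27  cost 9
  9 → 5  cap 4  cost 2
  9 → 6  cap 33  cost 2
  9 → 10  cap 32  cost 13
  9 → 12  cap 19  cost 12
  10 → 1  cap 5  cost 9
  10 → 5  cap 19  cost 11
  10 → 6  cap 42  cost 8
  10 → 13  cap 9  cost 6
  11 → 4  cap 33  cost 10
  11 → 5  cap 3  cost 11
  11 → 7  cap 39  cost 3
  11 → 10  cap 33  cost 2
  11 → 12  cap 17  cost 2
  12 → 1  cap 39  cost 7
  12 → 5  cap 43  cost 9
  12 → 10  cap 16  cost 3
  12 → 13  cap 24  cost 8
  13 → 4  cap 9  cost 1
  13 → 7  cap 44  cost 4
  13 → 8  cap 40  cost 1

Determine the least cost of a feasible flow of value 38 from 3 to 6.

shortest-cost path #1: 3→1→6 push 19 @ unit cost 14 (adds 266)
shortest-cost path #2: 3→13→8→6 push 12 @ unit cost 15 (adds 180)
shortest-cost path #3: 3→13→8→9→6 push 7 @ unit cost 16 (adds 112)
total cost = 558

Minimum cost for 38 units: 558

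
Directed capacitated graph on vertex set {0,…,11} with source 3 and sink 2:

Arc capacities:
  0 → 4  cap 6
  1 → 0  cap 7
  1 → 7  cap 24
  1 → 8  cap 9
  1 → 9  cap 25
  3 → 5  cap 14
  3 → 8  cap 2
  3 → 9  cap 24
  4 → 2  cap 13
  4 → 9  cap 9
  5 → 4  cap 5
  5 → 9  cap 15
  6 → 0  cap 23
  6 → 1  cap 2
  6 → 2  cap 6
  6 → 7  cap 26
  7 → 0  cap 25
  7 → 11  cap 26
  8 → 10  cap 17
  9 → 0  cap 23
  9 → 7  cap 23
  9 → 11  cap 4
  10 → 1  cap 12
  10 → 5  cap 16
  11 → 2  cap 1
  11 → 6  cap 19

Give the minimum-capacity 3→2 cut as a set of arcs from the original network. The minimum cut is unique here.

augment #1: 3→5→4→2 push 5
augment #2: 3→9→11→2 push 1
augment #3: 3→9→0→4→2 push 6
augment #4: 3→9→11→6→2 push 3
augment #5: 3→9→7→11→6→2 push 3
max flow = 18; residual-reachable set from 3 gives S-side
cut edges (S→T): {(0,4), (5,4), (6,2), (11,2)} total cap 18

Min-cut arcs: {(0,4), (5,4), (6,2), (11,2)} (total capacity 18)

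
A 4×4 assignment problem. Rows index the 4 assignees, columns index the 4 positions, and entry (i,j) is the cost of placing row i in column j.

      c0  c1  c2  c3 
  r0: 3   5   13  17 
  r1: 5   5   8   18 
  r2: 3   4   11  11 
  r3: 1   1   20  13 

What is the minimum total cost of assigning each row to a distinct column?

Minimum assignment cost: 23

optimal assignment: row0→col0 (cost 3), row1→col2 (cost 8), row2→col3 (cost 11), row3→col1 (cost 1)
total = 3 + 8 + 11 + 1 = 23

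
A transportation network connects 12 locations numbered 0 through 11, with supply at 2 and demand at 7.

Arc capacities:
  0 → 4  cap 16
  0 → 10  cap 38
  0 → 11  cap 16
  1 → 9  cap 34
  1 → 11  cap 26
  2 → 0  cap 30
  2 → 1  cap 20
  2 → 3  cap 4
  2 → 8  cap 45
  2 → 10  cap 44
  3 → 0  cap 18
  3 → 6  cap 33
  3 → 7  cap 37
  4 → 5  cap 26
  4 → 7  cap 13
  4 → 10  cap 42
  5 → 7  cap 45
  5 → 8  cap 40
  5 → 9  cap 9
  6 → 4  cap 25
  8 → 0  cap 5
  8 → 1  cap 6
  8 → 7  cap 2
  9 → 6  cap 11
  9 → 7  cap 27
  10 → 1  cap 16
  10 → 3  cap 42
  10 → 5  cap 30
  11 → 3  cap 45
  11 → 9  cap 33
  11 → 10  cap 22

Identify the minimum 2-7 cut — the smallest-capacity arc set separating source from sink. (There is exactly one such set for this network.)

Min-cut arcs: {(2,0), (2,1), (2,3), (2,10), (8,0), (8,1), (8,7)} (total capacity 111)

augment #1: 2→3→7 push 4
augment #2: 2→8→7 push 2
augment #3: 2→0→4→7 push 13
augment #4: 2→1→9→7 push 20
augment #5: 2→10→3→7 push 33
augment #6: 2→10→5→7 push 11
augment #7: 2→0→4→5→7 push 3
augment #8: 2→0→10→5→7 push 14
augment #9: 2→8→1→9→7 push 6
augment #10: 2→8→0→10→5→7 push 5
max flow = 111; residual-reachable set from 2 gives S-side
cut edges (S→T): {(2,0), (2,1), (2,3), (2,10), (8,0), (8,1), (8,7)} total cap 111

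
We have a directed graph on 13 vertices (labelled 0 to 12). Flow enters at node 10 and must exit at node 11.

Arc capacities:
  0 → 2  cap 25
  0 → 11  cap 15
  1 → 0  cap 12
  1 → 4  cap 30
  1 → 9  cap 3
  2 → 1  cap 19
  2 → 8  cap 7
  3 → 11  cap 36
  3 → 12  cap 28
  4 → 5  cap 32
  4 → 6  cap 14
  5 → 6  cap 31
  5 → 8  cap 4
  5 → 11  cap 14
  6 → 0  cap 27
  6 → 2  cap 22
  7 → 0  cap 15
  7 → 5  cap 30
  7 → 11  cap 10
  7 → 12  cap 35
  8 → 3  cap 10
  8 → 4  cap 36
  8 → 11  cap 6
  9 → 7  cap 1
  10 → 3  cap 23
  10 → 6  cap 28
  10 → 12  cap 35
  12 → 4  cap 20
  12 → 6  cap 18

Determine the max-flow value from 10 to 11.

augment #1: 10→3→11 bottleneck 23, total now 23
augment #2: 10→6→0→11 bottleneck 15, total now 38
augment #3: 10→6→2→8→11 bottleneck 6, total now 44
augment #4: 10→12→4→5→11 bottleneck 14, total now 58
augment #5: 10→6→2→8→3→11 bottleneck 1, total now 59
augment #6: 10→6→2→1→9→7→11 bottleneck 1, total now 60
augment #7: 10→12→4→5→8→3→11 bottleneck 4, total now 64

Maximum flow value: 64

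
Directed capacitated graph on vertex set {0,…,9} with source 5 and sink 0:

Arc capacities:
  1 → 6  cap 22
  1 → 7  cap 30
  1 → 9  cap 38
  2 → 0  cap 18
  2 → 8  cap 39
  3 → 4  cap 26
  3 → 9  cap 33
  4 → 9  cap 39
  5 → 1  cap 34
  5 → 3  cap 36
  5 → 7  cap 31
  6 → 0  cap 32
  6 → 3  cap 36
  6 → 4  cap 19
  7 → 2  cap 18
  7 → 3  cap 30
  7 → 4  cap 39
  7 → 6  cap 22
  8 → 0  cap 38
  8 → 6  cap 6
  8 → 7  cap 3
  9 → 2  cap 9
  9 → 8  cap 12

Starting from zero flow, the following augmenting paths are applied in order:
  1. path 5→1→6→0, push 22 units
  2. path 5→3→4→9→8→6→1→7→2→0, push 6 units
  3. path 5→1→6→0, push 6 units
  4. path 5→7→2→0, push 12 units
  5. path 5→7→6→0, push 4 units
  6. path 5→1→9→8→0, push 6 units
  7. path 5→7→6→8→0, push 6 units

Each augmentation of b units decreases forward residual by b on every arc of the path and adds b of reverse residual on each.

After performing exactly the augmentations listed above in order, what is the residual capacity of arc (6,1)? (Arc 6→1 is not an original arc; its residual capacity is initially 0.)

after path 1 (5→1→6→0, push 22): res(6,1)=22
after path 2 (5→3→4→9→8→6→1→7→2→0, push 6): res(6,1)=16
after path 3 (5→1→6→0, push 6): res(6,1)=22
after path 4 (5→7→2→0, push 12): res(6,1)=22
after path 5 (5→7→6→0, push 4): res(6,1)=22
after path 6 (5→1→9→8→0, push 6): res(6,1)=22
after path 7 (5→7→6→8→0, push 6): res(6,1)=22

Residual capacity of (6,1): 22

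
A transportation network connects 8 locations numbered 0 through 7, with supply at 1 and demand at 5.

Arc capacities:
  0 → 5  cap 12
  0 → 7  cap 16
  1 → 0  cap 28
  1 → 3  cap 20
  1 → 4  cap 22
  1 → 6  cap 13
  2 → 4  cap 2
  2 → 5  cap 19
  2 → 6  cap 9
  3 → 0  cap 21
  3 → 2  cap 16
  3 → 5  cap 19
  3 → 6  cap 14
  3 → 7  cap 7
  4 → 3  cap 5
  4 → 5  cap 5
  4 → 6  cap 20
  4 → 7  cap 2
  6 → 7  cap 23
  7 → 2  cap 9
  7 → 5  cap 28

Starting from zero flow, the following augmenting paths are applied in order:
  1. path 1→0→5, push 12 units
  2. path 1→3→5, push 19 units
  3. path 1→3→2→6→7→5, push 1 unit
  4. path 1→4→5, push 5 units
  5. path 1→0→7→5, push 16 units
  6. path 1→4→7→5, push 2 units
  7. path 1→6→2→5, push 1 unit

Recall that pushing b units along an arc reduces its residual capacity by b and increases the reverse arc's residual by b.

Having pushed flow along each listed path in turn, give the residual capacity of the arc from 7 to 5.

after path 1 (1→0→5, push 12): res(7,5)=28
after path 2 (1→3→5, push 19): res(7,5)=28
after path 3 (1→3→2→6→7→5, push 1): res(7,5)=27
after path 4 (1→4→5, push 5): res(7,5)=27
after path 5 (1→0→7→5, push 16): res(7,5)=11
after path 6 (1→4→7→5, push 2): res(7,5)=9
after path 7 (1→6→2→5, push 1): res(7,5)=9

Residual capacity of (7,5): 9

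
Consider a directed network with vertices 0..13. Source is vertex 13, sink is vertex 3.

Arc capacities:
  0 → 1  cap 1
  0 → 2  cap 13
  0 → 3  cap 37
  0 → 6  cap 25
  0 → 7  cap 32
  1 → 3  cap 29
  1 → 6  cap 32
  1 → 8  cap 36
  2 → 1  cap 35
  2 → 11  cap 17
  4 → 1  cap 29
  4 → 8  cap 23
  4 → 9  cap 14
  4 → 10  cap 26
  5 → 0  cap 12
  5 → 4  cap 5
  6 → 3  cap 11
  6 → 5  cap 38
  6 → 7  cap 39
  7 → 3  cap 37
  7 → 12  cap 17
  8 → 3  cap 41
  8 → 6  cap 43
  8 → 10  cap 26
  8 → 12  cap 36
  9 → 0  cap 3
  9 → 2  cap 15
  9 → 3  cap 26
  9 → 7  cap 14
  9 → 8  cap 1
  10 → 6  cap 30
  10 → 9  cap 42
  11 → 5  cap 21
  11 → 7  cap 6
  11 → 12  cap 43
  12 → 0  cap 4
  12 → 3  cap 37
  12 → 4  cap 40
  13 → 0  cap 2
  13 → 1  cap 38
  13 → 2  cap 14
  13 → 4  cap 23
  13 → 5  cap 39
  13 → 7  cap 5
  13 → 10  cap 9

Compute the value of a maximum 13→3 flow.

augment #1: 13→0→3 bottleneck 2, total now 2
augment #2: 13→1→3 bottleneck 29, total now 31
augment #3: 13→7→3 bottleneck 5, total now 36
augment #4: 13→1→6→3 bottleneck 9, total now 45
augment #5: 13→4→8→3 bottleneck 23, total now 68
augment #6: 13→5→0→3 bottleneck 12, total now 80
augment #7: 13→10→6→3 bottleneck 2, total now 82
augment #8: 13→10→9→3 bottleneck 7, total now 89
augment #9: 13→2→1→8→3 bottleneck 14, total now 103
augment #10: 13→5→4→9→3 bottleneck 5, total now 108

Maximum flow value: 108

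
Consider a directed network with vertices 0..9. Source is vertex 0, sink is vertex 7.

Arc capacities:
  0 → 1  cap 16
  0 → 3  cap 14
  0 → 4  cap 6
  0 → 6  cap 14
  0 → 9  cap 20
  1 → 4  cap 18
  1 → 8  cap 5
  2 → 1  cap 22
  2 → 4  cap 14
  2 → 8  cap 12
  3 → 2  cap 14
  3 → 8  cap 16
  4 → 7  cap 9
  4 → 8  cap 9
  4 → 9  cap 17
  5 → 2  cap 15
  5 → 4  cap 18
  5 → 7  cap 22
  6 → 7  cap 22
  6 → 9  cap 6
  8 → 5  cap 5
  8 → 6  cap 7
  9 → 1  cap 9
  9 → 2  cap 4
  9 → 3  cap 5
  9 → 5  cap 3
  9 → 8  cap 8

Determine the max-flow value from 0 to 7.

Maximum flow value: 38

augment #1: 0→4→7 bottleneck 6, total now 6
augment #2: 0→6→7 bottleneck 14, total now 20
augment #3: 0→1→4→7 bottleneck 3, total now 23
augment #4: 0→9→5→7 bottleneck 3, total now 26
augment #5: 0→1→8→5→7 bottleneck 5, total now 31
augment #6: 0→3→8→6→7 bottleneck 7, total now 38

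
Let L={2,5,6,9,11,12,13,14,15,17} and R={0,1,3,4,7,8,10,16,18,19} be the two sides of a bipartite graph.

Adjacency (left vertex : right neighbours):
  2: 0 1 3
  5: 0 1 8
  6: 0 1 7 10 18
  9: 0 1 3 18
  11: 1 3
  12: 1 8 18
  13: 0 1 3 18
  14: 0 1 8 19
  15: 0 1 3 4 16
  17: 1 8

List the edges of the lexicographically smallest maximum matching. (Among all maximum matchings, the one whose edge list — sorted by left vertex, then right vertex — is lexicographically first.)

Lex-smallest maximum matching: {(2,0), (5,1), (6,7), (9,3), (12,8), (13,18), (14,19), (15,4)}

|M| = 8 (so the lex-smallest maximum matching has 8 edges)
process left vertices in ascending order; for each, take the smallest-labelled available neighbour that still permits 8 edges overall, or leave it unmatched if none does
lex-smallest matching: {2-0, 5-1, 6-7, 9-3, 12-8, 13-18, 14-19, 15-4}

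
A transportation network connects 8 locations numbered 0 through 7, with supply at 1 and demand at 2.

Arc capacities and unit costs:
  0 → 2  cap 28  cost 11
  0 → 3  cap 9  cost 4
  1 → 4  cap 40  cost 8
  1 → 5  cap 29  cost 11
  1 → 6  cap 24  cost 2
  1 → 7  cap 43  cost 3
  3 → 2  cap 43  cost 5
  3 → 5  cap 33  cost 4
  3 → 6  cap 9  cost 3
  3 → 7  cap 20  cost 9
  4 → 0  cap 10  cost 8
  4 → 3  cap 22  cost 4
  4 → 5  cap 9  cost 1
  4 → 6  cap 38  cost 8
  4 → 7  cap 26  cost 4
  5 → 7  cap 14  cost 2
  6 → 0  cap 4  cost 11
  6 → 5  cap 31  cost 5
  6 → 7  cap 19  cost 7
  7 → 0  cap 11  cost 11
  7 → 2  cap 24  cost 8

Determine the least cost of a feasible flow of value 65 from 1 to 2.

shortest-cost path #1: 1→7→2 push 24 @ unit cost 11 (adds 264)
shortest-cost path #2: 1→4→3→2 push 22 @ unit cost 17 (adds 374)
shortest-cost path #3: 1→6→0→3→2 push 4 @ unit cost 22 (adds 88)
shortest-cost path #4: 1→7→0→3→2 push 5 @ unit cost 23 (adds 115)
shortest-cost path #5: 1→7→0→2 push 6 @ unit cost 25 (adds 150)
shortest-cost path #6: 1→4→0→2 push 4 @ unit cost 27 (adds 108)
total cost = 1099

Minimum cost for 65 units: 1099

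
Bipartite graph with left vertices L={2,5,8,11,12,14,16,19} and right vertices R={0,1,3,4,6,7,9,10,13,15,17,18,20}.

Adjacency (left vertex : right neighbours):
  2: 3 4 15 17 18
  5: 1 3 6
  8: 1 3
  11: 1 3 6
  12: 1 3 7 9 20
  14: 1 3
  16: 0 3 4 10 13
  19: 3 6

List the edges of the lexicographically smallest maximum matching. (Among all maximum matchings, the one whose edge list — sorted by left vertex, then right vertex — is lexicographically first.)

Lex-smallest maximum matching: {(2,4), (5,1), (8,3), (11,6), (12,7), (16,0)}

|M| = 6 (so the lex-smallest maximum matching has 6 edges)
process left vertices in ascending order; for each, take the smallest-labelled available neighbour that still permits 6 edges overall, or leave it unmatched if none does
lex-smallest matching: {2-4, 5-1, 8-3, 11-6, 12-7, 16-0}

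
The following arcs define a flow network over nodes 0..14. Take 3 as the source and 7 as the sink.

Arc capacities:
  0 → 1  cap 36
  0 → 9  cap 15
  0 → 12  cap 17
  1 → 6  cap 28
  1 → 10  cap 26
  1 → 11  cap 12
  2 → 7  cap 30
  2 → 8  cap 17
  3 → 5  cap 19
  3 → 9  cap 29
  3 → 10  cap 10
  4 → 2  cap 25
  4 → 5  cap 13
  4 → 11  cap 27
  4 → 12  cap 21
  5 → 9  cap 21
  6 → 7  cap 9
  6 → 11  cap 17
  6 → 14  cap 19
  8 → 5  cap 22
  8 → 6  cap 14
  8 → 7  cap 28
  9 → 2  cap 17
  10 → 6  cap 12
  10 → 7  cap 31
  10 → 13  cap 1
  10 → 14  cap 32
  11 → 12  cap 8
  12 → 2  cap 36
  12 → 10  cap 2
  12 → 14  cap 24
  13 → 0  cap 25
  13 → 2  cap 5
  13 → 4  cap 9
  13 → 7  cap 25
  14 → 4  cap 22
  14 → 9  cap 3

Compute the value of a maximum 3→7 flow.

augment #1: 3→10→7 bottleneck 10, total now 10
augment #2: 3→9→2→7 bottleneck 17, total now 27

Maximum flow value: 27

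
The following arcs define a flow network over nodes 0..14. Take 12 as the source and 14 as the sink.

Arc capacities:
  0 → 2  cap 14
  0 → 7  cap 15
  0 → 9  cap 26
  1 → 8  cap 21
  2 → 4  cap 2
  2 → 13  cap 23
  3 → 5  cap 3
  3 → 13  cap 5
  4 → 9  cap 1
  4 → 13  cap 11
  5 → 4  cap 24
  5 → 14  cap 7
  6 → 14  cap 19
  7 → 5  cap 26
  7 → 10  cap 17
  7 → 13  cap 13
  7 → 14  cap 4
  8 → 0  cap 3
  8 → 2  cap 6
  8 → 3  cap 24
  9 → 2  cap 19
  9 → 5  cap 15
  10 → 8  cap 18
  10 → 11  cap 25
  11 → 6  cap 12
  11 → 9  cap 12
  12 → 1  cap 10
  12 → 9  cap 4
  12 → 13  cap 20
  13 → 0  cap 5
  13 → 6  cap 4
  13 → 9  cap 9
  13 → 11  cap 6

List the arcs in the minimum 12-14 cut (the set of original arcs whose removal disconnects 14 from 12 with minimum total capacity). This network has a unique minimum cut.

Min-cut arcs: {(5,14), (8,0), (13,0), (13,6), (13,11)} (total capacity 25)

augment #1: 12→9→5→14 push 4
augment #2: 12→13→6→14 push 4
augment #3: 12→13→0→7→14 push 4
augment #4: 12→13→9→5→14 push 3
augment #5: 12→13→11→6→14 push 6
augment #6: 12→13→0→7→10→11→6→14 push 1
augment #7: 12→1→8→0→7→10→11→6→14 push 3
max flow = 25; residual-reachable set from 12 gives S-side
cut edges (S→T): {(5,14), (8,0), (13,0), (13,6), (13,11)} total cap 25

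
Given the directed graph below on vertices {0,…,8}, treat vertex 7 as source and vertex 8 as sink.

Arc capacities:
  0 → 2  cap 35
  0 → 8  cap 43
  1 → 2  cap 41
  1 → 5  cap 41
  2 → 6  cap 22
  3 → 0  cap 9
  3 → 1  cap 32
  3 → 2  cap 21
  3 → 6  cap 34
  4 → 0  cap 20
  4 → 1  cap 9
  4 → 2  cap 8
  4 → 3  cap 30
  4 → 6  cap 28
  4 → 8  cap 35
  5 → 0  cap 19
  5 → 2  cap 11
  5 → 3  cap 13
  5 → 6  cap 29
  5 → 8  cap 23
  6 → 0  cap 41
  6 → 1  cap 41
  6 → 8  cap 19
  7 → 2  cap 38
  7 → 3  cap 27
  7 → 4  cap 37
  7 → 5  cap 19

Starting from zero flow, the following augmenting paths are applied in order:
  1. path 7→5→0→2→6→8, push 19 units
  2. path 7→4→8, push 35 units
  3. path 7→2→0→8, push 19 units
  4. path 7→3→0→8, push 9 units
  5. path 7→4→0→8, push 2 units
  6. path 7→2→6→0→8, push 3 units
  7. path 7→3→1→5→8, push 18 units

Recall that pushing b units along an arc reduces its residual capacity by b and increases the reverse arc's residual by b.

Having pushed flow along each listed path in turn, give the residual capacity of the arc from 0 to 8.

after path 1 (7→5→0→2→6→8, push 19): res(0,8)=43
after path 2 (7→4→8, push 35): res(0,8)=43
after path 3 (7→2→0→8, push 19): res(0,8)=24
after path 4 (7→3→0→8, push 9): res(0,8)=15
after path 5 (7→4→0→8, push 2): res(0,8)=13
after path 6 (7→2→6→0→8, push 3): res(0,8)=10
after path 7 (7→3→1→5→8, push 18): res(0,8)=10

Residual capacity of (0,8): 10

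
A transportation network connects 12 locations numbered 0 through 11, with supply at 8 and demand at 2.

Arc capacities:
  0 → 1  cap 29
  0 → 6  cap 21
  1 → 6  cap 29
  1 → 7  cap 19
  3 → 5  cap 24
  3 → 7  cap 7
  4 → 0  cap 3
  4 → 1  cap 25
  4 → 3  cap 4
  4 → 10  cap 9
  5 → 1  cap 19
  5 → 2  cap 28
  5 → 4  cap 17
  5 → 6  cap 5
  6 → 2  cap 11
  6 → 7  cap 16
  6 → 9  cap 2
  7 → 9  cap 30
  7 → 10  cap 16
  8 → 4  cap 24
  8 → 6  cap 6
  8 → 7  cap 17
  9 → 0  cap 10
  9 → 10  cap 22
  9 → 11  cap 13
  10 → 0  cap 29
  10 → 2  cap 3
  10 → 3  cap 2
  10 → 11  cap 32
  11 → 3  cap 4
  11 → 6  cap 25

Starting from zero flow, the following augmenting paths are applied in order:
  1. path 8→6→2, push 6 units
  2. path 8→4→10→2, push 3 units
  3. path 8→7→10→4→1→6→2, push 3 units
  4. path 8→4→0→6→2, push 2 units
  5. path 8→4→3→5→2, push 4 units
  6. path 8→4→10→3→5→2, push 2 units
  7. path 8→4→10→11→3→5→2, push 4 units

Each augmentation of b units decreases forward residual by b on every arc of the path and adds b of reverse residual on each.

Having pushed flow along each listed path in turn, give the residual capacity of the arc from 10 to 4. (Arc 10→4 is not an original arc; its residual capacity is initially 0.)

after path 1 (8→6→2, push 6): res(10,4)=0
after path 2 (8→4→10→2, push 3): res(10,4)=3
after path 3 (8→7→10→4→1→6→2, push 3): res(10,4)=0
after path 4 (8→4→0→6→2, push 2): res(10,4)=0
after path 5 (8→4→3→5→2, push 4): res(10,4)=0
after path 6 (8→4→10→3→5→2, push 2): res(10,4)=2
after path 7 (8→4→10→11→3→5→2, push 4): res(10,4)=6

Residual capacity of (10,4): 6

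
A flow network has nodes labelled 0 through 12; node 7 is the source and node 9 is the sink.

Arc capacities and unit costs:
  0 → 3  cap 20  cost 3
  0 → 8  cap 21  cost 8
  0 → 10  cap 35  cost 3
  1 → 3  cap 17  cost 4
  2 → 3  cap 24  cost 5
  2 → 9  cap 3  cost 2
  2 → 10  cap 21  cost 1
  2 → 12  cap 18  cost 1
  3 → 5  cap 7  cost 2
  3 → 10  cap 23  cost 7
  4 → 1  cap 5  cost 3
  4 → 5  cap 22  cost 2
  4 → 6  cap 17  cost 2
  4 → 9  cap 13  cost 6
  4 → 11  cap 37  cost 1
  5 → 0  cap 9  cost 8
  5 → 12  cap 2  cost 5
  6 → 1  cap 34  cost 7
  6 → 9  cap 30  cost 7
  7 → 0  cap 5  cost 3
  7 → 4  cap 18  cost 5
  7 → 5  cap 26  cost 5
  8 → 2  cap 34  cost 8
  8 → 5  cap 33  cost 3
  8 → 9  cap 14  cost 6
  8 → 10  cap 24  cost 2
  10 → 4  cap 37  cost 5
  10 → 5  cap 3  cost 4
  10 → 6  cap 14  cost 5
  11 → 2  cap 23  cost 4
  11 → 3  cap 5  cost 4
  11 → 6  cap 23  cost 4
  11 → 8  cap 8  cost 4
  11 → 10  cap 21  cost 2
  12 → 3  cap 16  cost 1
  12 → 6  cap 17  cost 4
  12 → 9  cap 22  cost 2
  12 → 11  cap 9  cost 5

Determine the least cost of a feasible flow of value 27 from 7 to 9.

shortest-cost path #1: 7→4→9 push 13 @ unit cost 11 (adds 143)
shortest-cost path #2: 7→5→12→9 push 2 @ unit cost 12 (adds 24)
shortest-cost path #3: 7→4→11→2→9 push 3 @ unit cost 12 (adds 36)
shortest-cost path #4: 7→4→11→2→12→9 push 2 @ unit cost 13 (adds 26)
shortest-cost path #5: 7→0→8→9 push 5 @ unit cost 17 (adds 85)
shortest-cost path #6: 7→5→0→8→9 push 2 @ unit cost 27 (adds 54)
total cost = 368

Minimum cost for 27 units: 368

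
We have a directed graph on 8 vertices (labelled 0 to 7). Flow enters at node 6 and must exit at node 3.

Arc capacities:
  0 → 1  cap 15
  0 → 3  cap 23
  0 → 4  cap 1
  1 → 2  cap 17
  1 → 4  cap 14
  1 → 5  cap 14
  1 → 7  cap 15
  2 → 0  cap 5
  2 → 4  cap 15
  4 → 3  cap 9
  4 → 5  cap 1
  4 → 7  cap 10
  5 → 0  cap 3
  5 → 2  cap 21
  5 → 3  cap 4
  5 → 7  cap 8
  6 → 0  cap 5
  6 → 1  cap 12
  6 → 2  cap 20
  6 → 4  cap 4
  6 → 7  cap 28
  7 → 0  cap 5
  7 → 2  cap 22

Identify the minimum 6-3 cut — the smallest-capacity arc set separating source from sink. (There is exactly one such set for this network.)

Min-cut arcs: {(2,0), (4,3), (5,0), (5,3), (6,0), (7,0)} (total capacity 31)

augment #1: 6→0→3 push 5
augment #2: 6→4→3 push 4
augment #3: 6→1→4→3 push 5
augment #4: 6→1→5→3 push 4
augment #5: 6→2→0→3 push 5
augment #6: 6→7→0→3 push 5
augment #7: 6→1→5→0→3 push 3
max flow = 31; residual-reachable set from 6 gives S-side
cut edges (S→T): {(2,0), (4,3), (5,0), (5,3), (6,0), (7,0)} total cap 31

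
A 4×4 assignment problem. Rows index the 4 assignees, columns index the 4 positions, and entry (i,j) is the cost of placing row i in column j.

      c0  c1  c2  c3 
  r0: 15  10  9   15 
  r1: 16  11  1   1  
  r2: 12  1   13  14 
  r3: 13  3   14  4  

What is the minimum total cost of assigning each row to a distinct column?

Minimum assignment cost: 21

optimal assignment: row0→col0 (cost 15), row1→col2 (cost 1), row2→col1 (cost 1), row3→col3 (cost 4)
total = 15 + 1 + 1 + 4 = 21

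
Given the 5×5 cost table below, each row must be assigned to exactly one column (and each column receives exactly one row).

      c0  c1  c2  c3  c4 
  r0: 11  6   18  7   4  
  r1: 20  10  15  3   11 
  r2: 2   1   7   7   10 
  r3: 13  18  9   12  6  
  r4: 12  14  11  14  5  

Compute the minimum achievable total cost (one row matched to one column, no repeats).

Minimum assignment cost: 25

optimal assignment: row0→col1 (cost 6), row1→col3 (cost 3), row2→col0 (cost 2), row3→col2 (cost 9), row4→col4 (cost 5)
total = 6 + 3 + 2 + 9 + 5 = 25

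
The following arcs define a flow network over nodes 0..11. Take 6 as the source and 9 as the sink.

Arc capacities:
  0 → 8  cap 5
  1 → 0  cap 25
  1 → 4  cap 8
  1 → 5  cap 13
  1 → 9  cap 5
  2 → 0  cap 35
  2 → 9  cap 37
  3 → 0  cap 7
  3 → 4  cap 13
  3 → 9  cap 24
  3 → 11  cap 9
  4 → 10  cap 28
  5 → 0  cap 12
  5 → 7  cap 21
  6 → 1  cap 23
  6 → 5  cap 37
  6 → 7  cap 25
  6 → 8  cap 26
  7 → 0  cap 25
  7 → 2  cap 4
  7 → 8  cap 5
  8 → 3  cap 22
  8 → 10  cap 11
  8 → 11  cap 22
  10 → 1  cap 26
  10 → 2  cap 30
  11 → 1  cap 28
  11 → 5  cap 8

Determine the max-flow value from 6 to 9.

Maximum flow value: 50

augment #1: 6→1→9 bottleneck 5, total now 5
augment #2: 6→7→2→9 bottleneck 4, total now 9
augment #3: 6→8→3→9 bottleneck 22, total now 31
augment #4: 6→8→10→2→9 bottleneck 4, total now 35
augment #5: 6→1→4→10→2→9 bottleneck 8, total now 43
augment #6: 6→7→8→10→2→9 bottleneck 5, total now 48
augment #7: 6→1→0→8→10→2→9 bottleneck 2, total now 50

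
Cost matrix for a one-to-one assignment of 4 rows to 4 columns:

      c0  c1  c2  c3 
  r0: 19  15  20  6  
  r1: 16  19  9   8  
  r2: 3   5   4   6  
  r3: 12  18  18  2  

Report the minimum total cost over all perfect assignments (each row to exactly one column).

Minimum assignment cost: 29

optimal assignment: row0→col1 (cost 15), row1→col2 (cost 9), row2→col0 (cost 3), row3→col3 (cost 2)
total = 15 + 9 + 3 + 2 = 29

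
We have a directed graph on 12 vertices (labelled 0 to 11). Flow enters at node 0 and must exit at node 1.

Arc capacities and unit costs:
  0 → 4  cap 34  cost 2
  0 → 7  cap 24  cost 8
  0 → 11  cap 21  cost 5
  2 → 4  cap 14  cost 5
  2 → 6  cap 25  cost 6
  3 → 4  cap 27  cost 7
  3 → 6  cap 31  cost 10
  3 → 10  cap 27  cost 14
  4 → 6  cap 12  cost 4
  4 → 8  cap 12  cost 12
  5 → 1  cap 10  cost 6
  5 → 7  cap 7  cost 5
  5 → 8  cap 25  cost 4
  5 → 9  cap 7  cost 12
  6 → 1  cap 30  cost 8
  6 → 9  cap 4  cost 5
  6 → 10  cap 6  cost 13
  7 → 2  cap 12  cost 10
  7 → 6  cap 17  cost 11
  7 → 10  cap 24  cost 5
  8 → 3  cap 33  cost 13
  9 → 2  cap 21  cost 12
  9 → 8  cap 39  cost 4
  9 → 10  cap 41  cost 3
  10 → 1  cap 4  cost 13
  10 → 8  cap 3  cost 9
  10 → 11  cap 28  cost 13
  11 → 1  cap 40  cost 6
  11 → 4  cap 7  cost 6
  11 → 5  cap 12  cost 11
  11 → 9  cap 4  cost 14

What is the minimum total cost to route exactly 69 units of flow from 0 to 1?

Minimum cost for 69 units: 1653

shortest-cost path #1: 0→11→1 push 21 @ unit cost 11 (adds 231)
shortest-cost path #2: 0→4→6→1 push 12 @ unit cost 14 (adds 168)
shortest-cost path #3: 0→7→10→1 push 4 @ unit cost 26 (adds 104)
shortest-cost path #4: 0→7→6→1 push 17 @ unit cost 27 (adds 459)
shortest-cost path #5: 0→7→10→11→1 push 3 @ unit cost 32 (adds 96)
shortest-cost path #6: 0→4→8→3→6→1 push 1 @ unit cost 45 (adds 45)
shortest-cost path #7: 0→4→8→3→6→7→10→11→1 push 11 @ unit cost 50 (adds 550)
total cost = 1653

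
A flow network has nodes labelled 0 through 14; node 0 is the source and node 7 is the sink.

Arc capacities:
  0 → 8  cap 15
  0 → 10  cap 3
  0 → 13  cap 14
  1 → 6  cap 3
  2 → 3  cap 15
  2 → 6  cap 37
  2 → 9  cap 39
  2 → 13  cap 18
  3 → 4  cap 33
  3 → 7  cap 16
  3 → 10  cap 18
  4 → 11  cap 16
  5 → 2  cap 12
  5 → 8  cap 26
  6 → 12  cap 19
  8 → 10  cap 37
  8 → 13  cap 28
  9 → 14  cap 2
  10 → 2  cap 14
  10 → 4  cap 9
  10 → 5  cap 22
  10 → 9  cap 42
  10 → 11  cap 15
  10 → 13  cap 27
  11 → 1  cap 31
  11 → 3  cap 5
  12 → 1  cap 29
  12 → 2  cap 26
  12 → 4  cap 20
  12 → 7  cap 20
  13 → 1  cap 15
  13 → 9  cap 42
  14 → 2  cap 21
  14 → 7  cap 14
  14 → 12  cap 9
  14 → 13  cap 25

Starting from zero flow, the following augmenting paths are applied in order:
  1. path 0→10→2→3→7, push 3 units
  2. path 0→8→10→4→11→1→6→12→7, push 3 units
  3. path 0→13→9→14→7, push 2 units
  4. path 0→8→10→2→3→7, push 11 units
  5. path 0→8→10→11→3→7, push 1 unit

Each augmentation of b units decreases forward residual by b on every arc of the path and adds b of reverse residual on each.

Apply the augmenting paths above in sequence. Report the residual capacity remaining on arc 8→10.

Residual capacity of (8,10): 22

after path 1 (0→10→2→3→7, push 3): res(8,10)=37
after path 2 (0→8→10→4→11→1→6→12→7, push 3): res(8,10)=34
after path 3 (0→13→9→14→7, push 2): res(8,10)=34
after path 4 (0→8→10→2→3→7, push 11): res(8,10)=23
after path 5 (0→8→10→11→3→7, push 1): res(8,10)=22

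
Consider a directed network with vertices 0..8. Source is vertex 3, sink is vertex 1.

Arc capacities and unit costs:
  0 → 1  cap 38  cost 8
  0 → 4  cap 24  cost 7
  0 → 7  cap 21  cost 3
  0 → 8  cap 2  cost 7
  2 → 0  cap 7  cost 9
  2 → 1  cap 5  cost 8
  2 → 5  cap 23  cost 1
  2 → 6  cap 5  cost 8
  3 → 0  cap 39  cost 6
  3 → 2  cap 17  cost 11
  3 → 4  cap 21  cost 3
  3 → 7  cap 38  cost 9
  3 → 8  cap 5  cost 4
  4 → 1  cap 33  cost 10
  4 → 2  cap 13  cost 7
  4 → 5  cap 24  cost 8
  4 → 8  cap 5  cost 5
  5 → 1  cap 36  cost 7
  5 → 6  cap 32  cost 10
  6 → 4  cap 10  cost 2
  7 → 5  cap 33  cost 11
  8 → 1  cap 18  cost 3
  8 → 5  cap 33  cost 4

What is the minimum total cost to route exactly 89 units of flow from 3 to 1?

Minimum cost for 89 units: 1358

shortest-cost path #1: 3→8→1 push 5 @ unit cost 7 (adds 35)
shortest-cost path #2: 3→4→8→1 push 5 @ unit cost 11 (adds 55)
shortest-cost path #3: 3→4→1 push 16 @ unit cost 13 (adds 208)
shortest-cost path #4: 3→0→1 push 38 @ unit cost 14 (adds 532)
shortest-cost path #5: 3→0→8→1 push 1 @ unit cost 16 (adds 16)
shortest-cost path #6: 3→2→1 push 5 @ unit cost 19 (adds 95)
shortest-cost path #7: 3→2→5→1 push 12 @ unit cost 19 (adds 228)
shortest-cost path #8: 3→7→5→1 push 7 @ unit cost 27 (adds 189)
total cost = 1358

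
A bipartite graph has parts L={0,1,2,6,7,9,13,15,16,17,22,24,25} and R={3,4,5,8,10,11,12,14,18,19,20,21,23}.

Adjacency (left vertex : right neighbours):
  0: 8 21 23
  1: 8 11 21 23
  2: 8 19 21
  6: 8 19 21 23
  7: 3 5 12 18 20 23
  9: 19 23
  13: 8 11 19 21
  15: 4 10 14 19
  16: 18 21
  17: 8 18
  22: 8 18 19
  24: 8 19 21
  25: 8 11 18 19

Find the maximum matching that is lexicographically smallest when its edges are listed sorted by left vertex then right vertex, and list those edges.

Lex-smallest maximum matching: {(0,8), (1,11), (2,19), (6,21), (7,3), (9,23), (15,4), (16,18)}

|M| = 8 (so the lex-smallest maximum matching has 8 edges)
process left vertices in ascending order; for each, take the smallest-labelled available neighbour that still permits 8 edges overall, or leave it unmatched if none does
lex-smallest matching: {0-8, 1-11, 2-19, 6-21, 7-3, 9-23, 15-4, 16-18}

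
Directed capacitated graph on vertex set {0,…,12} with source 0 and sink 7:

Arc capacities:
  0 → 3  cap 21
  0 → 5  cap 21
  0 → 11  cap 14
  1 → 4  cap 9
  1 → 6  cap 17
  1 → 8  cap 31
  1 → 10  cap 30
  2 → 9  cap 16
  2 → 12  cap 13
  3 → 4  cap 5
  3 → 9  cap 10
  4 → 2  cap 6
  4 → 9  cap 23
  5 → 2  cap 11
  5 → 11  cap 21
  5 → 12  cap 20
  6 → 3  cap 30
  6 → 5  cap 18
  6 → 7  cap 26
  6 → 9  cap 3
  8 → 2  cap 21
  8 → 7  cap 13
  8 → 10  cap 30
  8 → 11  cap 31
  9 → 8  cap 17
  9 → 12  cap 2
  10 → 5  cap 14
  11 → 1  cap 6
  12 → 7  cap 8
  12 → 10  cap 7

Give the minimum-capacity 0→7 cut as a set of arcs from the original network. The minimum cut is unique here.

Min-cut arcs: {(8,7), (11,1), (12,7)} (total capacity 27)

augment #1: 0→5→12→7 push 8
augment #2: 0→3→9→8→7 push 10
augment #3: 0→11→1→6→7 push 6
augment #4: 0→3→4→9→8→7 push 3
max flow = 27; residual-reachable set from 0 gives S-side
cut edges (S→T): {(8,7), (11,1), (12,7)} total cap 27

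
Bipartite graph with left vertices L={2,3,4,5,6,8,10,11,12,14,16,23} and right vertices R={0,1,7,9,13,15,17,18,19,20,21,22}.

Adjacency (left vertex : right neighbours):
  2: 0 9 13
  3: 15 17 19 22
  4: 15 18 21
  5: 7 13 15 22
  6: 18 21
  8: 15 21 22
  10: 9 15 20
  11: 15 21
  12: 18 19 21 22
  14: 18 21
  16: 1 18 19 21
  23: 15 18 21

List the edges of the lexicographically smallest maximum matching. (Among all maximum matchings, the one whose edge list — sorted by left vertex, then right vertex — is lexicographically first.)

|M| = 10 (so the lex-smallest maximum matching has 10 edges)
process left vertices in ascending order; for each, take the smallest-labelled available neighbour that still permits 10 edges overall, or leave it unmatched if none does
lex-smallest matching: {2-0, 3-17, 4-15, 5-7, 6-18, 8-22, 10-9, 11-21, 12-19, 16-1}

Lex-smallest maximum matching: {(2,0), (3,17), (4,15), (5,7), (6,18), (8,22), (10,9), (11,21), (12,19), (16,1)}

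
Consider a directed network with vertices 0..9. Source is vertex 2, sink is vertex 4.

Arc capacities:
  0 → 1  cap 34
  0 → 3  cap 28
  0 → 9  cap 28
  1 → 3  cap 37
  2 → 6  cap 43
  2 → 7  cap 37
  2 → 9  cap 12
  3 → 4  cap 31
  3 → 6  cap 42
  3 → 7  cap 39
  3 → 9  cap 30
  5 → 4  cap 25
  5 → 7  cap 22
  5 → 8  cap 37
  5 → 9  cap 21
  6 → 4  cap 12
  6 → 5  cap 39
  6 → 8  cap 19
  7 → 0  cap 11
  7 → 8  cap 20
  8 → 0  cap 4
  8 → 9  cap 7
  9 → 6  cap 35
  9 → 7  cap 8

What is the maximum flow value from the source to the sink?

Maximum flow value: 52

augment #1: 2→6→4 bottleneck 12, total now 12
augment #2: 2→6→5→4 bottleneck 25, total now 37
augment #3: 2→7→0→3→4 bottleneck 11, total now 48
augment #4: 2→6→8→0→3→4 bottleneck 4, total now 52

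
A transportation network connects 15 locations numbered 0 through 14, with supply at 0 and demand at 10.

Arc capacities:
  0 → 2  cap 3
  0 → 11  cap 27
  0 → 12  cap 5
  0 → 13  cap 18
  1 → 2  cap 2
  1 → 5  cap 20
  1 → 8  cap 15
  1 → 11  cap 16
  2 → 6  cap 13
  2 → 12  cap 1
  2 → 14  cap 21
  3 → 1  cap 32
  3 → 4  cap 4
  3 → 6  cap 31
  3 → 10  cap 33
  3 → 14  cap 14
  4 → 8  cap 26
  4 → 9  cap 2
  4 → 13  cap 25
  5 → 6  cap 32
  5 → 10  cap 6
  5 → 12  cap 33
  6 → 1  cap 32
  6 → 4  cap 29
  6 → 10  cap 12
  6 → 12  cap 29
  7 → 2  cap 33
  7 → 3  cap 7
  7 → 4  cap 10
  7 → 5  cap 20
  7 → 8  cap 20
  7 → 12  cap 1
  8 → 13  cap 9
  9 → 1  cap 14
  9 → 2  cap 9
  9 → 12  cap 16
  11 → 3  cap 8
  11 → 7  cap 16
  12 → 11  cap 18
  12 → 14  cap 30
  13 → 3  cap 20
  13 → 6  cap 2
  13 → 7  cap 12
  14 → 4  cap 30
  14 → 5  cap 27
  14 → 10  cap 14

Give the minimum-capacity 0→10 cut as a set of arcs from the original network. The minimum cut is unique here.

augment #1: 0→2→6→10 push 3
augment #2: 0→11→3→10 push 8
augment #3: 0→12→14→10 push 5
augment #4: 0→13→3→10 push 18
augment #5: 0→11→7→3→10 push 7
augment #6: 0→11→7→5→10 push 6
augment #7: 0→11→7→2→6→10 push 3
max flow = 50; residual-reachable set from 0 gives S-side
cut edges (S→T): {(0,2), (0,12), (0,13), (11,3), (11,7)} total cap 50

Min-cut arcs: {(0,2), (0,12), (0,13), (11,3), (11,7)} (total capacity 50)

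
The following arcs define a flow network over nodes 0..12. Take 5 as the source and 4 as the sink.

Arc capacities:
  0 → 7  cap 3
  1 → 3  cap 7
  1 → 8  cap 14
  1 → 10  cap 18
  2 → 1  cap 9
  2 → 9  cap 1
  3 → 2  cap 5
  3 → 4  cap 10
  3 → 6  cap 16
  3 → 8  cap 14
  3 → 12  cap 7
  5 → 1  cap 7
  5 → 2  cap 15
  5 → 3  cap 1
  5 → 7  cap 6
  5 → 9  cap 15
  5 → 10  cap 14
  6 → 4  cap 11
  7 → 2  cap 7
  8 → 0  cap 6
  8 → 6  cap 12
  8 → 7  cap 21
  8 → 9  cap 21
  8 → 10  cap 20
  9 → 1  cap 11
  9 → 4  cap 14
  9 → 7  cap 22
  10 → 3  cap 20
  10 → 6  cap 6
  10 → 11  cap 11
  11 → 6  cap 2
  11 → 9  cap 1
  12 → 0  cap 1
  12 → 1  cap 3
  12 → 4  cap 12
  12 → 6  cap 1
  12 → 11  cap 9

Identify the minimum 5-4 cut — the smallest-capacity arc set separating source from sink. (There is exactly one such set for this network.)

Min-cut arcs: {(3,4), (3,12), (6,4), (9,4)} (total capacity 42)

augment #1: 5→3→4 push 1
augment #2: 5→9→4 push 14
augment #3: 5→1→3→4 push 7
augment #4: 5→10→3→4 push 2
augment #5: 5→10→6→4 push 6
augment #6: 5→10→3→6→4 push 5
augment #7: 5→10→3→12→4 push 1
augment #8: 5→2→1→10→3→12→4 push 6
max flow = 42; residual-reachable set from 5 gives S-side
cut edges (S→T): {(3,4), (3,12), (6,4), (9,4)} total cap 42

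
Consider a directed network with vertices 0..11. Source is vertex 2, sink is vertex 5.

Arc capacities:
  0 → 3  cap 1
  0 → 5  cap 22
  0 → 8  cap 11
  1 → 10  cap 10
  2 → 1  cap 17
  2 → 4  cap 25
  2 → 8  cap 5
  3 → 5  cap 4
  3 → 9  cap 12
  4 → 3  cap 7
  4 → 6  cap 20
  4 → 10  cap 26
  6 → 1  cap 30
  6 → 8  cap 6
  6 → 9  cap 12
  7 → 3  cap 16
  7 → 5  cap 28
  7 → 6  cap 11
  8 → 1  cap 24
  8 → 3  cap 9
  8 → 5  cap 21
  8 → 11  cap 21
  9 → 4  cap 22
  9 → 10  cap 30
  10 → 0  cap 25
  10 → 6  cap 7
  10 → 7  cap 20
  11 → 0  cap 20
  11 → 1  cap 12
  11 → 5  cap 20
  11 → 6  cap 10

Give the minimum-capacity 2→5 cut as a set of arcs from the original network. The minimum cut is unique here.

Min-cut arcs: {(1,10), (2,4), (2,8)} (total capacity 40)

augment #1: 2→8→5 push 5
augment #2: 2→4→3→5 push 4
augment #3: 2→1→10→0→5 push 10
augment #4: 2→4→6→8→5 push 6
augment #5: 2→4→10→0→5 push 12
augment #6: 2→4→10→7→5 push 3
max flow = 40; residual-reachable set from 2 gives S-side
cut edges (S→T): {(1,10), (2,4), (2,8)} total cap 40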